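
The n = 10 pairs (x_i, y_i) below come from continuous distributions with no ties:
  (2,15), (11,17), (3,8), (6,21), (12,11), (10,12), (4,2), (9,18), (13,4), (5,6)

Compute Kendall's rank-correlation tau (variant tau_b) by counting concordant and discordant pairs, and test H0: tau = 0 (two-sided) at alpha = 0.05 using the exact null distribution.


Step 1: Enumerate the 45 unordered pairs (i,j) with i<j and classify each by sign(x_j-x_i) * sign(y_j-y_i).
  (1,2):dx=+9,dy=+2->C; (1,3):dx=+1,dy=-7->D; (1,4):dx=+4,dy=+6->C; (1,5):dx=+10,dy=-4->D
  (1,6):dx=+8,dy=-3->D; (1,7):dx=+2,dy=-13->D; (1,8):dx=+7,dy=+3->C; (1,9):dx=+11,dy=-11->D
  (1,10):dx=+3,dy=-9->D; (2,3):dx=-8,dy=-9->C; (2,4):dx=-5,dy=+4->D; (2,5):dx=+1,dy=-6->D
  (2,6):dx=-1,dy=-5->C; (2,7):dx=-7,dy=-15->C; (2,8):dx=-2,dy=+1->D; (2,9):dx=+2,dy=-13->D
  (2,10):dx=-6,dy=-11->C; (3,4):dx=+3,dy=+13->C; (3,5):dx=+9,dy=+3->C; (3,6):dx=+7,dy=+4->C
  (3,7):dx=+1,dy=-6->D; (3,8):dx=+6,dy=+10->C; (3,9):dx=+10,dy=-4->D; (3,10):dx=+2,dy=-2->D
  (4,5):dx=+6,dy=-10->D; (4,6):dx=+4,dy=-9->D; (4,7):dx=-2,dy=-19->C; (4,8):dx=+3,dy=-3->D
  (4,9):dx=+7,dy=-17->D; (4,10):dx=-1,dy=-15->C; (5,6):dx=-2,dy=+1->D; (5,7):dx=-8,dy=-9->C
  (5,8):dx=-3,dy=+7->D; (5,9):dx=+1,dy=-7->D; (5,10):dx=-7,dy=-5->C; (6,7):dx=-6,dy=-10->C
  (6,8):dx=-1,dy=+6->D; (6,9):dx=+3,dy=-8->D; (6,10):dx=-5,dy=-6->C; (7,8):dx=+5,dy=+16->C
  (7,9):dx=+9,dy=+2->C; (7,10):dx=+1,dy=+4->C; (8,9):dx=+4,dy=-14->D; (8,10):dx=-4,dy=-12->C
  (9,10):dx=-8,dy=+2->D
Step 2: C = 21, D = 24, total pairs = 45.
Step 3: tau = (C - D)/(n(n-1)/2) = (21 - 24)/45 = -0.066667.
Step 4: Exact two-sided p-value (enumerate n! = 3628800 permutations of y under H0): p = 0.861801.
Step 5: alpha = 0.05. fail to reject H0.

tau_b = -0.0667 (C=21, D=24), p = 0.861801, fail to reject H0.


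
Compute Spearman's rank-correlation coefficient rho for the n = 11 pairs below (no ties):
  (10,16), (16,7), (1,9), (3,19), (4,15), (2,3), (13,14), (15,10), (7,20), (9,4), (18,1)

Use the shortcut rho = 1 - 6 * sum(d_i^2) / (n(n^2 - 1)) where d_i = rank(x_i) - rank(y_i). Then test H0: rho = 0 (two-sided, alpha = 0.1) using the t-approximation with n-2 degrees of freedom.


Step 1: Rank x and y separately (midranks; no ties here).
rank(x): 10->7, 16->10, 1->1, 3->3, 4->4, 2->2, 13->8, 15->9, 7->5, 9->6, 18->11
rank(y): 16->9, 7->4, 9->5, 19->10, 15->8, 3->2, 14->7, 10->6, 20->11, 4->3, 1->1
Step 2: d_i = R_x(i) - R_y(i); compute d_i^2.
  (7-9)^2=4, (10-4)^2=36, (1-5)^2=16, (3-10)^2=49, (4-8)^2=16, (2-2)^2=0, (8-7)^2=1, (9-6)^2=9, (5-11)^2=36, (6-3)^2=9, (11-1)^2=100
sum(d^2) = 276.
Step 3: rho = 1 - 6*276 / (11*(11^2 - 1)) = 1 - 1656/1320 = -0.254545.
Step 4: Under H0, t = rho * sqrt((n-2)/(1-rho^2)) = -0.7896 ~ t(9).
Step 5: Two-sided p-value from the t-distribution with 9 df = 0.450037.
Step 6: alpha = 0.1. fail to reject H0.

rho = -0.2545, p = 0.450037, fail to reject H0 at alpha = 0.1.


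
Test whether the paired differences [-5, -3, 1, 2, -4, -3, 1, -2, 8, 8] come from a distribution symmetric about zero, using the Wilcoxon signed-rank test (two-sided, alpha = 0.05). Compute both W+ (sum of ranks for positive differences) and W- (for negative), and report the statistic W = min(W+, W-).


Step 1: Drop any zero differences (none here) and take |d_i|.
|d| = [5, 3, 1, 2, 4, 3, 1, 2, 8, 8]
Step 2: Midrank |d_i| (ties get averaged ranks).
ranks: |5|->8, |3|->5.5, |1|->1.5, |2|->3.5, |4|->7, |3|->5.5, |1|->1.5, |2|->3.5, |8|->9.5, |8|->9.5
Step 3: Attach original signs; sum ranks with positive sign and with negative sign.
W+ = 1.5 + 3.5 + 1.5 + 9.5 + 9.5 = 25.5
W- = 8 + 5.5 + 7 + 5.5 + 3.5 = 29.5
(Check: W+ + W- = 55 should equal n(n+1)/2 = 55.)
Step 4: Test statistic W = min(W+, W-) = 25.5.
Step 5: Ties in |d|, so use the tie-corrected normal approximation.
        E[W] = n(n+1)/4 = 10*11/4 = 27.5.
        Tie groups: |d|=1 (t=2), |d|=2 (t=2), |d|=3 (t=2), |d|=8 (t=2); sum(t^3 - t) = 24.
        Var[W] = n(n+1)(2n+1)/24 - sum(t^3-t)/48 = 2310/24 - 24/48 = 95.75.
        z = (W - E[W]) / sqrt(Var[W]) = (25.5 - 27.5) / 9.7852 = -0.2044.
        Two-sided p = 2*Phi(z) = 0.838048.
Step 6: alpha = 0.05. fail to reject H0.

W+ = 25.5, W- = 29.5, W = min = 25.5, p = 0.838048, fail to reject H0.


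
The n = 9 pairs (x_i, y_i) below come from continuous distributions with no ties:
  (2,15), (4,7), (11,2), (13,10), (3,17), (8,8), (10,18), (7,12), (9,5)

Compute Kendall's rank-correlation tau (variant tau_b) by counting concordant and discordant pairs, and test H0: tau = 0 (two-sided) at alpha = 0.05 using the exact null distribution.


Step 1: Enumerate the 36 unordered pairs (i,j) with i<j and classify each by sign(x_j-x_i) * sign(y_j-y_i).
  (1,2):dx=+2,dy=-8->D; (1,3):dx=+9,dy=-13->D; (1,4):dx=+11,dy=-5->D; (1,5):dx=+1,dy=+2->C
  (1,6):dx=+6,dy=-7->D; (1,7):dx=+8,dy=+3->C; (1,8):dx=+5,dy=-3->D; (1,9):dx=+7,dy=-10->D
  (2,3):dx=+7,dy=-5->D; (2,4):dx=+9,dy=+3->C; (2,5):dx=-1,dy=+10->D; (2,6):dx=+4,dy=+1->C
  (2,7):dx=+6,dy=+11->C; (2,8):dx=+3,dy=+5->C; (2,9):dx=+5,dy=-2->D; (3,4):dx=+2,dy=+8->C
  (3,5):dx=-8,dy=+15->D; (3,6):dx=-3,dy=+6->D; (3,7):dx=-1,dy=+16->D; (3,8):dx=-4,dy=+10->D
  (3,9):dx=-2,dy=+3->D; (4,5):dx=-10,dy=+7->D; (4,6):dx=-5,dy=-2->C; (4,7):dx=-3,dy=+8->D
  (4,8):dx=-6,dy=+2->D; (4,9):dx=-4,dy=-5->C; (5,6):dx=+5,dy=-9->D; (5,7):dx=+7,dy=+1->C
  (5,8):dx=+4,dy=-5->D; (5,9):dx=+6,dy=-12->D; (6,7):dx=+2,dy=+10->C; (6,8):dx=-1,dy=+4->D
  (6,9):dx=+1,dy=-3->D; (7,8):dx=-3,dy=-6->C; (7,9):dx=-1,dy=-13->C; (8,9):dx=+2,dy=-7->D
Step 2: C = 13, D = 23, total pairs = 36.
Step 3: tau = (C - D)/(n(n-1)/2) = (13 - 23)/36 = -0.277778.
Step 4: Exact two-sided p-value (enumerate n! = 362880 permutations of y under H0): p = 0.358488.
Step 5: alpha = 0.05. fail to reject H0.

tau_b = -0.2778 (C=13, D=23), p = 0.358488, fail to reject H0.


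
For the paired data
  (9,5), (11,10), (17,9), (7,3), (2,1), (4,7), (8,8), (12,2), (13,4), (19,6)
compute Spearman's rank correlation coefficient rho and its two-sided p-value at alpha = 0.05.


Step 1: Rank x and y separately (midranks; no ties here).
rank(x): 9->5, 11->6, 17->9, 7->3, 2->1, 4->2, 8->4, 12->7, 13->8, 19->10
rank(y): 5->5, 10->10, 9->9, 3->3, 1->1, 7->7, 8->8, 2->2, 4->4, 6->6
Step 2: d_i = R_x(i) - R_y(i); compute d_i^2.
  (5-5)^2=0, (6-10)^2=16, (9-9)^2=0, (3-3)^2=0, (1-1)^2=0, (2-7)^2=25, (4-8)^2=16, (7-2)^2=25, (8-4)^2=16, (10-6)^2=16
sum(d^2) = 114.
Step 3: rho = 1 - 6*114 / (10*(10^2 - 1)) = 1 - 684/990 = 0.309091.
Step 4: Under H0, t = rho * sqrt((n-2)/(1-rho^2)) = 0.9193 ~ t(8).
Step 5: Two-sided p-value from the t-distribution with 8 df = 0.384841.
Step 6: alpha = 0.05. fail to reject H0.

rho = 0.3091, p = 0.384841, fail to reject H0 at alpha = 0.05.


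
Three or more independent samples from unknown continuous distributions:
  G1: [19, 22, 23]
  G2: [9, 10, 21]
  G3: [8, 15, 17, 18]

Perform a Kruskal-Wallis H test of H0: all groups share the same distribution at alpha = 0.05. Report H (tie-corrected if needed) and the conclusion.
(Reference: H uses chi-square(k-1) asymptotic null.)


Step 1: Combine all N = 10 observations and assign midranks.
sorted (value, group, rank): (8,G3,1), (9,G2,2), (10,G2,3), (15,G3,4), (17,G3,5), (18,G3,6), (19,G1,7), (21,G2,8), (22,G1,9), (23,G1,10)
Step 2: Sum ranks within each group.
R_1 = 26 (n_1 = 3)
R_2 = 13 (n_2 = 3)
R_3 = 16 (n_3 = 4)
Step 3: H = 12/(N(N+1)) * sum(R_i^2/n_i) - 3(N+1)
     = 12/(10*11) * (26^2/3 + 13^2/3 + 16^2/4) - 3*11
     = 0.109091 * 345.667 - 33
     = 4.709091.
Step 4: No ties, so H is used without correction.
Step 5: Under H0, H ~ chi^2(2); p-value = 0.094937.
Step 6: alpha = 0.05. fail to reject H0.

H = 4.7091, df = 2, p = 0.094937, fail to reject H0.


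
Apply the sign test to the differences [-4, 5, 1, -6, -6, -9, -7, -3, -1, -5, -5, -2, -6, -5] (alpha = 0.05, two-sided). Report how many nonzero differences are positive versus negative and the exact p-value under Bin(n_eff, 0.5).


Step 1: Discard zero differences. Original n = 14; n_eff = number of nonzero differences = 14.
Nonzero differences (with sign): -4, +5, +1, -6, -6, -9, -7, -3, -1, -5, -5, -2, -6, -5
Step 2: Count signs: positive = 2, negative = 12.
Step 3: Under H0: P(positive) = 0.5, so the number of positives S ~ Bin(14, 0.5).
Step 4: Two-sided exact p-value = sum of Bin(14,0.5) probabilities at or below the observed probability = 0.012939.
Step 5: alpha = 0.05. reject H0.

n_eff = 14, pos = 2, neg = 12, p = 0.012939, reject H0.


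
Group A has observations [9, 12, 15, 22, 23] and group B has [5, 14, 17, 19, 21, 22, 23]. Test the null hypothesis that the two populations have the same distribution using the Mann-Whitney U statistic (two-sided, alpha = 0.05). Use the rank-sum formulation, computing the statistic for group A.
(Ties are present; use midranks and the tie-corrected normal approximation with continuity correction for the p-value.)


Step 1: Combine and sort all 12 observations; assign midranks.
sorted (value, group): (5,Y), (9,X), (12,X), (14,Y), (15,X), (17,Y), (19,Y), (21,Y), (22,X), (22,Y), (23,X), (23,Y)
ranks: 5->1, 9->2, 12->3, 14->4, 15->5, 17->6, 19->7, 21->8, 22->9.5, 22->9.5, 23->11.5, 23->11.5
Step 2: Rank sum for X: R1 = 2 + 3 + 5 + 9.5 + 11.5 = 31.
Step 3: U_X = R1 - n1(n1+1)/2 = 31 - 5*6/2 = 31 - 15 = 16.
       U_Y = n1*n2 - U_X = 35 - 16 = 19.
Step 4: Ties are present, so use the tie-corrected normal approximation (with continuity correction) for the p-value.
Step 5: p-value = 0.870542; compare to alpha = 0.05. fail to reject H0.

U_X = 16, p = 0.870542, fail to reject H0 at alpha = 0.05.


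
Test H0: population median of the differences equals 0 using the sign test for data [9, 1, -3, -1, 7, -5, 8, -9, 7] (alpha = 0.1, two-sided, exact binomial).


Step 1: Discard zero differences. Original n = 9; n_eff = number of nonzero differences = 9.
Nonzero differences (with sign): +9, +1, -3, -1, +7, -5, +8, -9, +7
Step 2: Count signs: positive = 5, negative = 4.
Step 3: Under H0: P(positive) = 0.5, so the number of positives S ~ Bin(9, 0.5).
Step 4: Two-sided exact p-value = sum of Bin(9,0.5) probabilities at or below the observed probability = 1.000000.
Step 5: alpha = 0.1. fail to reject H0.

n_eff = 9, pos = 5, neg = 4, p = 1.000000, fail to reject H0.


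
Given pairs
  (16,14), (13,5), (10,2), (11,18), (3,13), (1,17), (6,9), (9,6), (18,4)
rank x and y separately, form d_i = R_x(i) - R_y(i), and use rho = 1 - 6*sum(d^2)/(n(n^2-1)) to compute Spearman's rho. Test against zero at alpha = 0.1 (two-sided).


Step 1: Rank x and y separately (midranks; no ties here).
rank(x): 16->8, 13->7, 10->5, 11->6, 3->2, 1->1, 6->3, 9->4, 18->9
rank(y): 14->7, 5->3, 2->1, 18->9, 13->6, 17->8, 9->5, 6->4, 4->2
Step 2: d_i = R_x(i) - R_y(i); compute d_i^2.
  (8-7)^2=1, (7-3)^2=16, (5-1)^2=16, (6-9)^2=9, (2-6)^2=16, (1-8)^2=49, (3-5)^2=4, (4-4)^2=0, (9-2)^2=49
sum(d^2) = 160.
Step 3: rho = 1 - 6*160 / (9*(9^2 - 1)) = 1 - 960/720 = -0.333333.
Step 4: Under H0, t = rho * sqrt((n-2)/(1-rho^2)) = -0.9354 ~ t(7).
Step 5: Two-sided p-value from the t-distribution with 7 df = 0.380713.
Step 6: alpha = 0.1. fail to reject H0.

rho = -0.3333, p = 0.380713, fail to reject H0 at alpha = 0.1.


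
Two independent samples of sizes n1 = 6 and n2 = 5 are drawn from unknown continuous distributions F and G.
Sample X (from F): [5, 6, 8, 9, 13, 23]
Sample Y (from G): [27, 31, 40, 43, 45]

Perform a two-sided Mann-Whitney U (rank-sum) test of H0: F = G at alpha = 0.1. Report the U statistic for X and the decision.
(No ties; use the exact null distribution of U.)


Step 1: Combine and sort all 11 observations; assign midranks.
sorted (value, group): (5,X), (6,X), (8,X), (9,X), (13,X), (23,X), (27,Y), (31,Y), (40,Y), (43,Y), (45,Y)
ranks: 5->1, 6->2, 8->3, 9->4, 13->5, 23->6, 27->7, 31->8, 40->9, 43->10, 45->11
Step 2: Rank sum for X: R1 = 1 + 2 + 3 + 4 + 5 + 6 = 21.
Step 3: U_X = R1 - n1(n1+1)/2 = 21 - 6*7/2 = 21 - 21 = 0.
       U_Y = n1*n2 - U_X = 30 - 0 = 30.
Step 4: No ties, so the exact null distribution of U (based on enumerating the C(11,6) = 462 equally likely rank assignments) gives the two-sided p-value.
Step 5: p-value = 0.004329; compare to alpha = 0.1. reject H0.

U_X = 0, p = 0.004329, reject H0 at alpha = 0.1.


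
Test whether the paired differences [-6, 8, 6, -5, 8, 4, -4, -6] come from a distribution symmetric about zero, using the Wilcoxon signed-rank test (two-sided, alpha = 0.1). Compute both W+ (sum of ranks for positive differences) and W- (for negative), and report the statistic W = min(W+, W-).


Step 1: Drop any zero differences (none here) and take |d_i|.
|d| = [6, 8, 6, 5, 8, 4, 4, 6]
Step 2: Midrank |d_i| (ties get averaged ranks).
ranks: |6|->5, |8|->7.5, |6|->5, |5|->3, |8|->7.5, |4|->1.5, |4|->1.5, |6|->5
Step 3: Attach original signs; sum ranks with positive sign and with negative sign.
W+ = 7.5 + 5 + 7.5 + 1.5 = 21.5
W- = 5 + 3 + 1.5 + 5 = 14.5
(Check: W+ + W- = 36 should equal n(n+1)/2 = 36.)
Step 4: Test statistic W = min(W+, W-) = 14.5.
Step 5: Ties in |d|, so use the tie-corrected normal approximation.
        E[W] = n(n+1)/4 = 8*9/4 = 18.
        Tie groups: |d|=4 (t=2), |d|=6 (t=3), |d|=8 (t=2); sum(t^3 - t) = 36.
        Var[W] = n(n+1)(2n+1)/24 - sum(t^3-t)/48 = 1224/24 - 36/48 = 50.25.
        z = (W - E[W]) / sqrt(Var[W]) = (14.5 - 18) / 7.0887 = -0.4937.
        Two-sided p = 2*Phi(z) = 0.621488.
Step 6: alpha = 0.1. fail to reject H0.

W+ = 21.5, W- = 14.5, W = min = 14.5, p = 0.621488, fail to reject H0.


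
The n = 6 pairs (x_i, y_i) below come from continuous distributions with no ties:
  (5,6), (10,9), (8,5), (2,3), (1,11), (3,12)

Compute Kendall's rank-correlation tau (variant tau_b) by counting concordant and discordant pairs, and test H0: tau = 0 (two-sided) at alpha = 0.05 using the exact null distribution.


Step 1: Enumerate the 15 unordered pairs (i,j) with i<j and classify each by sign(x_j-x_i) * sign(y_j-y_i).
  (1,2):dx=+5,dy=+3->C; (1,3):dx=+3,dy=-1->D; (1,4):dx=-3,dy=-3->C; (1,5):dx=-4,dy=+5->D
  (1,6):dx=-2,dy=+6->D; (2,3):dx=-2,dy=-4->C; (2,4):dx=-8,dy=-6->C; (2,5):dx=-9,dy=+2->D
  (2,6):dx=-7,dy=+3->D; (3,4):dx=-6,dy=-2->C; (3,5):dx=-7,dy=+6->D; (3,6):dx=-5,dy=+7->D
  (4,5):dx=-1,dy=+8->D; (4,6):dx=+1,dy=+9->C; (5,6):dx=+2,dy=+1->C
Step 2: C = 7, D = 8, total pairs = 15.
Step 3: tau = (C - D)/(n(n-1)/2) = (7 - 8)/15 = -0.066667.
Step 4: Exact two-sided p-value (enumerate n! = 720 permutations of y under H0): p = 1.000000.
Step 5: alpha = 0.05. fail to reject H0.

tau_b = -0.0667 (C=7, D=8), p = 1.000000, fail to reject H0.


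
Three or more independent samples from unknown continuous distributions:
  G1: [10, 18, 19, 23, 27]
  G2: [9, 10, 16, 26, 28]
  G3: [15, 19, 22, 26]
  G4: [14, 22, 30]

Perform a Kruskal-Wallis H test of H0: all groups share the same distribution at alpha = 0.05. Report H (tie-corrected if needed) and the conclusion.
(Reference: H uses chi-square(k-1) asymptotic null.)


Step 1: Combine all N = 17 observations and assign midranks.
sorted (value, group, rank): (9,G2,1), (10,G1,2.5), (10,G2,2.5), (14,G4,4), (15,G3,5), (16,G2,6), (18,G1,7), (19,G1,8.5), (19,G3,8.5), (22,G3,10.5), (22,G4,10.5), (23,G1,12), (26,G2,13.5), (26,G3,13.5), (27,G1,15), (28,G2,16), (30,G4,17)
Step 2: Sum ranks within each group.
R_1 = 45 (n_1 = 5)
R_2 = 39 (n_2 = 5)
R_3 = 37.5 (n_3 = 4)
R_4 = 31.5 (n_4 = 3)
Step 3: H = 12/(N(N+1)) * sum(R_i^2/n_i) - 3(N+1)
     = 12/(17*18) * (45^2/5 + 39^2/5 + 37.5^2/4 + 31.5^2/3) - 3*18
     = 0.039216 * 1391.51 - 54
     = 0.569118.
Step 4: Ties present; correction factor C = 1 - 24/(17^3 - 17) = 0.995098. Corrected H = 0.569118 / 0.995098 = 0.571921.
Step 5: Under H0, H ~ chi^2(3); p-value = 0.902829.
Step 6: alpha = 0.05. fail to reject H0.

H = 0.5719, df = 3, p = 0.902829, fail to reject H0.


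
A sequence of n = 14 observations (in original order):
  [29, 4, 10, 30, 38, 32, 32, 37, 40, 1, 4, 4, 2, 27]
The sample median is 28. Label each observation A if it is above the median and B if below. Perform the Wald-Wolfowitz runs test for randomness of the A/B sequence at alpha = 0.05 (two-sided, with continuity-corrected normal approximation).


Step 1: Compute median = 28; label A = above, B = below.
Labels in order: ABBAAAAAABBBBB  (n_A = 7, n_B = 7)
Step 2: Count runs R = 4.
Step 3: Under H0 (random ordering), E[R] = 2*n_A*n_B/(n_A+n_B) + 1 = 2*7*7/14 + 1 = 8.0000.
        Var[R] = 2*n_A*n_B*(2*n_A*n_B - n_A - n_B) / ((n_A+n_B)^2 * (n_A+n_B-1)) = 8232/2548 = 3.2308.
        SD[R] = 1.7974.
Step 4: Continuity-corrected z = (R + 0.5 - E[R]) / SD[R] = (4 + 0.5 - 8.0000) / 1.7974 = -1.9472.
Step 5: Two-sided p-value via normal approximation = 2*(1 - Phi(|z|)) = 0.051508.
Step 6: alpha = 0.05. fail to reject H0.

R = 4, z = -1.9472, p = 0.051508, fail to reject H0.


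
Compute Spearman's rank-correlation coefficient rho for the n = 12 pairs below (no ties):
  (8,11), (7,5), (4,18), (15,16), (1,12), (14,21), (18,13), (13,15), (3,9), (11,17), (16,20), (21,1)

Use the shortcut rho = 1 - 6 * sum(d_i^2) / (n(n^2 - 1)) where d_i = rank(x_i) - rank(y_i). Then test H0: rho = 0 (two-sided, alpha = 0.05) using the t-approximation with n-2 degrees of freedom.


Step 1: Rank x and y separately (midranks; no ties here).
rank(x): 8->5, 7->4, 4->3, 15->9, 1->1, 14->8, 18->11, 13->7, 3->2, 11->6, 16->10, 21->12
rank(y): 11->4, 5->2, 18->10, 16->8, 12->5, 21->12, 13->6, 15->7, 9->3, 17->9, 20->11, 1->1
Step 2: d_i = R_x(i) - R_y(i); compute d_i^2.
  (5-4)^2=1, (4-2)^2=4, (3-10)^2=49, (9-8)^2=1, (1-5)^2=16, (8-12)^2=16, (11-6)^2=25, (7-7)^2=0, (2-3)^2=1, (6-9)^2=9, (10-11)^2=1, (12-1)^2=121
sum(d^2) = 244.
Step 3: rho = 1 - 6*244 / (12*(12^2 - 1)) = 1 - 1464/1716 = 0.146853.
Step 4: Under H0, t = rho * sqrt((n-2)/(1-rho^2)) = 0.4695 ~ t(10).
Step 5: Two-sided p-value from the t-distribution with 10 df = 0.648796.
Step 6: alpha = 0.05. fail to reject H0.

rho = 0.1469, p = 0.648796, fail to reject H0 at alpha = 0.05.


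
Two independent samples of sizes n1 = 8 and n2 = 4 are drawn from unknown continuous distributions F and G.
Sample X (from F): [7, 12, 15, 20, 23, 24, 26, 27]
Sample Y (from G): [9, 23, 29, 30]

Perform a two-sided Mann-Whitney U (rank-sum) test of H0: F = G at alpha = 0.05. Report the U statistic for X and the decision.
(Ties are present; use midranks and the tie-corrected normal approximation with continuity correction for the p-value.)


Step 1: Combine and sort all 12 observations; assign midranks.
sorted (value, group): (7,X), (9,Y), (12,X), (15,X), (20,X), (23,X), (23,Y), (24,X), (26,X), (27,X), (29,Y), (30,Y)
ranks: 7->1, 9->2, 12->3, 15->4, 20->5, 23->6.5, 23->6.5, 24->8, 26->9, 27->10, 29->11, 30->12
Step 2: Rank sum for X: R1 = 1 + 3 + 4 + 5 + 6.5 + 8 + 9 + 10 = 46.5.
Step 3: U_X = R1 - n1(n1+1)/2 = 46.5 - 8*9/2 = 46.5 - 36 = 10.5.
       U_Y = n1*n2 - U_X = 32 - 10.5 = 21.5.
Step 4: Ties are present, so use the tie-corrected normal approximation (with continuity correction) for the p-value.
Step 5: p-value = 0.394938; compare to alpha = 0.05. fail to reject H0.

U_X = 10.5, p = 0.394938, fail to reject H0 at alpha = 0.05.


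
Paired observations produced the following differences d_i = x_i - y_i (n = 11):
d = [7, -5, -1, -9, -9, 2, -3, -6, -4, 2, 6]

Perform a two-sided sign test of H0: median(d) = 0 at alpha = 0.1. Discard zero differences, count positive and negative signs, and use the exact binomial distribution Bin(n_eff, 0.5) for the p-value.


Step 1: Discard zero differences. Original n = 11; n_eff = number of nonzero differences = 11.
Nonzero differences (with sign): +7, -5, -1, -9, -9, +2, -3, -6, -4, +2, +6
Step 2: Count signs: positive = 4, negative = 7.
Step 3: Under H0: P(positive) = 0.5, so the number of positives S ~ Bin(11, 0.5).
Step 4: Two-sided exact p-value = sum of Bin(11,0.5) probabilities at or below the observed probability = 0.548828.
Step 5: alpha = 0.1. fail to reject H0.

n_eff = 11, pos = 4, neg = 7, p = 0.548828, fail to reject H0.


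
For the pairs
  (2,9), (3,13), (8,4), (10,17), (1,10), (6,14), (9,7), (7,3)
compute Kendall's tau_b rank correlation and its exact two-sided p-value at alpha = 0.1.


Step 1: Enumerate the 28 unordered pairs (i,j) with i<j and classify each by sign(x_j-x_i) * sign(y_j-y_i).
  (1,2):dx=+1,dy=+4->C; (1,3):dx=+6,dy=-5->D; (1,4):dx=+8,dy=+8->C; (1,5):dx=-1,dy=+1->D
  (1,6):dx=+4,dy=+5->C; (1,7):dx=+7,dy=-2->D; (1,8):dx=+5,dy=-6->D; (2,3):dx=+5,dy=-9->D
  (2,4):dx=+7,dy=+4->C; (2,5):dx=-2,dy=-3->C; (2,6):dx=+3,dy=+1->C; (2,7):dx=+6,dy=-6->D
  (2,8):dx=+4,dy=-10->D; (3,4):dx=+2,dy=+13->C; (3,5):dx=-7,dy=+6->D; (3,6):dx=-2,dy=+10->D
  (3,7):dx=+1,dy=+3->C; (3,8):dx=-1,dy=-1->C; (4,5):dx=-9,dy=-7->C; (4,6):dx=-4,dy=-3->C
  (4,7):dx=-1,dy=-10->C; (4,8):dx=-3,dy=-14->C; (5,6):dx=+5,dy=+4->C; (5,7):dx=+8,dy=-3->D
  (5,8):dx=+6,dy=-7->D; (6,7):dx=+3,dy=-7->D; (6,8):dx=+1,dy=-11->D; (7,8):dx=-2,dy=-4->C
Step 2: C = 15, D = 13, total pairs = 28.
Step 3: tau = (C - D)/(n(n-1)/2) = (15 - 13)/28 = 0.071429.
Step 4: Exact two-sided p-value (enumerate n! = 40320 permutations of y under H0): p = 0.904861.
Step 5: alpha = 0.1. fail to reject H0.

tau_b = 0.0714 (C=15, D=13), p = 0.904861, fail to reject H0.


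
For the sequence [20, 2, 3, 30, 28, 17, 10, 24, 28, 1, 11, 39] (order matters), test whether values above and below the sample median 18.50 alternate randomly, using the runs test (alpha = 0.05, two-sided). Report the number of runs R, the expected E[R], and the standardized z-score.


Step 1: Compute median = 18.50; label A = above, B = below.
Labels in order: ABBAABBAABBA  (n_A = 6, n_B = 6)
Step 2: Count runs R = 7.
Step 3: Under H0 (random ordering), E[R] = 2*n_A*n_B/(n_A+n_B) + 1 = 2*6*6/12 + 1 = 7.0000.
        Var[R] = 2*n_A*n_B*(2*n_A*n_B - n_A - n_B) / ((n_A+n_B)^2 * (n_A+n_B-1)) = 4320/1584 = 2.7273.
        SD[R] = 1.6514.
Step 4: R = E[R], so z = 0 with no continuity correction.
Step 5: Two-sided p-value via normal approximation = 2*(1 - Phi(|z|)) = 1.000000.
Step 6: alpha = 0.05. fail to reject H0.

R = 7, z = 0.0000, p = 1.000000, fail to reject H0.


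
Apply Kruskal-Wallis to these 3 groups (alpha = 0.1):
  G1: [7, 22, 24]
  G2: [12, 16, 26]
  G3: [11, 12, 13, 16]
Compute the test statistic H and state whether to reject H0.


Step 1: Combine all N = 10 observations and assign midranks.
sorted (value, group, rank): (7,G1,1), (11,G3,2), (12,G2,3.5), (12,G3,3.5), (13,G3,5), (16,G2,6.5), (16,G3,6.5), (22,G1,8), (24,G1,9), (26,G2,10)
Step 2: Sum ranks within each group.
R_1 = 18 (n_1 = 3)
R_2 = 20 (n_2 = 3)
R_3 = 17 (n_3 = 4)
Step 3: H = 12/(N(N+1)) * sum(R_i^2/n_i) - 3(N+1)
     = 12/(10*11) * (18^2/3 + 20^2/3 + 17^2/4) - 3*11
     = 0.109091 * 313.583 - 33
     = 1.209091.
Step 4: Ties present; correction factor C = 1 - 12/(10^3 - 10) = 0.987879. Corrected H = 1.209091 / 0.987879 = 1.223926.
Step 5: Under H0, H ~ chi^2(2); p-value = 0.542285.
Step 6: alpha = 0.1. fail to reject H0.

H = 1.2239, df = 2, p = 0.542285, fail to reject H0.


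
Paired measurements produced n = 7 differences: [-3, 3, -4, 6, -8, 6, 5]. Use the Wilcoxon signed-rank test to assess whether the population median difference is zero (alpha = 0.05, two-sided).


Step 1: Drop any zero differences (none here) and take |d_i|.
|d| = [3, 3, 4, 6, 8, 6, 5]
Step 2: Midrank |d_i| (ties get averaged ranks).
ranks: |3|->1.5, |3|->1.5, |4|->3, |6|->5.5, |8|->7, |6|->5.5, |5|->4
Step 3: Attach original signs; sum ranks with positive sign and with negative sign.
W+ = 1.5 + 5.5 + 5.5 + 4 = 16.5
W- = 1.5 + 3 + 7 = 11.5
(Check: W+ + W- = 28 should equal n(n+1)/2 = 28.)
Step 4: Test statistic W = min(W+, W-) = 11.5.
Step 5: Ties in |d|, so use the tie-corrected normal approximation.
        E[W] = n(n+1)/4 = 7*8/4 = 14.
        Tie groups: |d|=3 (t=2), |d|=6 (t=2); sum(t^3 - t) = 12.
        Var[W] = n(n+1)(2n+1)/24 - sum(t^3-t)/48 = 840/24 - 12/48 = 34.75.
        z = (W - E[W]) / sqrt(Var[W]) = (11.5 - 14) / 5.8949 = -0.4241.
        Two-sided p = 2*Phi(z) = 0.671497.
Step 6: alpha = 0.05. fail to reject H0.

W+ = 16.5, W- = 11.5, W = min = 11.5, p = 0.671497, fail to reject H0.


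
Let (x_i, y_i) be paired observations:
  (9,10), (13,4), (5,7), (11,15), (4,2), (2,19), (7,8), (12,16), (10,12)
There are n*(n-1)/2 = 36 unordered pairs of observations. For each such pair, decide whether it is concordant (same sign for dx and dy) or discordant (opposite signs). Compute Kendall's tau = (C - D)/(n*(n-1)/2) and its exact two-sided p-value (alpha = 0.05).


Step 1: Enumerate the 36 unordered pairs (i,j) with i<j and classify each by sign(x_j-x_i) * sign(y_j-y_i).
  (1,2):dx=+4,dy=-6->D; (1,3):dx=-4,dy=-3->C; (1,4):dx=+2,dy=+5->C; (1,5):dx=-5,dy=-8->C
  (1,6):dx=-7,dy=+9->D; (1,7):dx=-2,dy=-2->C; (1,8):dx=+3,dy=+6->C; (1,9):dx=+1,dy=+2->C
  (2,3):dx=-8,dy=+3->D; (2,4):dx=-2,dy=+11->D; (2,5):dx=-9,dy=-2->C; (2,6):dx=-11,dy=+15->D
  (2,7):dx=-6,dy=+4->D; (2,8):dx=-1,dy=+12->D; (2,9):dx=-3,dy=+8->D; (3,4):dx=+6,dy=+8->C
  (3,5):dx=-1,dy=-5->C; (3,6):dx=-3,dy=+12->D; (3,7):dx=+2,dy=+1->C; (3,8):dx=+7,dy=+9->C
  (3,9):dx=+5,dy=+5->C; (4,5):dx=-7,dy=-13->C; (4,6):dx=-9,dy=+4->D; (4,7):dx=-4,dy=-7->C
  (4,8):dx=+1,dy=+1->C; (4,9):dx=-1,dy=-3->C; (5,6):dx=-2,dy=+17->D; (5,7):dx=+3,dy=+6->C
  (5,8):dx=+8,dy=+14->C; (5,9):dx=+6,dy=+10->C; (6,7):dx=+5,dy=-11->D; (6,8):dx=+10,dy=-3->D
  (6,9):dx=+8,dy=-7->D; (7,8):dx=+5,dy=+8->C; (7,9):dx=+3,dy=+4->C; (8,9):dx=-2,dy=-4->C
Step 2: C = 22, D = 14, total pairs = 36.
Step 3: tau = (C - D)/(n(n-1)/2) = (22 - 14)/36 = 0.222222.
Step 4: Exact two-sided p-value (enumerate n! = 362880 permutations of y under H0): p = 0.476709.
Step 5: alpha = 0.05. fail to reject H0.

tau_b = 0.2222 (C=22, D=14), p = 0.476709, fail to reject H0.


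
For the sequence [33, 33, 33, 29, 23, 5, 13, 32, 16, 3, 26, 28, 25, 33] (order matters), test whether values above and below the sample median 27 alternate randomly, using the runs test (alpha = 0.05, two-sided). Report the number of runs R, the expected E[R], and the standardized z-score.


Step 1: Compute median = 27; label A = above, B = below.
Labels in order: AAAABBBABBBABA  (n_A = 7, n_B = 7)
Step 2: Count runs R = 7.
Step 3: Under H0 (random ordering), E[R] = 2*n_A*n_B/(n_A+n_B) + 1 = 2*7*7/14 + 1 = 8.0000.
        Var[R] = 2*n_A*n_B*(2*n_A*n_B - n_A - n_B) / ((n_A+n_B)^2 * (n_A+n_B-1)) = 8232/2548 = 3.2308.
        SD[R] = 1.7974.
Step 4: Continuity-corrected z = (R + 0.5 - E[R]) / SD[R] = (7 + 0.5 - 8.0000) / 1.7974 = -0.2782.
Step 5: Two-sided p-value via normal approximation = 2*(1 - Phi(|z|)) = 0.780879.
Step 6: alpha = 0.05. fail to reject H0.

R = 7, z = -0.2782, p = 0.780879, fail to reject H0.


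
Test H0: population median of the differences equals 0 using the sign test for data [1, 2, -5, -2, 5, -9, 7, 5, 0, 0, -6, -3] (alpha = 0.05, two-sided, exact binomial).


Step 1: Discard zero differences. Original n = 12; n_eff = number of nonzero differences = 10.
Nonzero differences (with sign): +1, +2, -5, -2, +5, -9, +7, +5, -6, -3
Step 2: Count signs: positive = 5, negative = 5.
Step 3: Under H0: P(positive) = 0.5, so the number of positives S ~ Bin(10, 0.5).
Step 4: Two-sided exact p-value = sum of Bin(10,0.5) probabilities at or below the observed probability = 1.000000.
Step 5: alpha = 0.05. fail to reject H0.

n_eff = 10, pos = 5, neg = 5, p = 1.000000, fail to reject H0.


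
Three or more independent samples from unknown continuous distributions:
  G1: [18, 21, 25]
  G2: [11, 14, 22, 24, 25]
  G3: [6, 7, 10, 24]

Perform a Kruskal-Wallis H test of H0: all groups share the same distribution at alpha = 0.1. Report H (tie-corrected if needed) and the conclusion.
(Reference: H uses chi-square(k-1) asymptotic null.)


Step 1: Combine all N = 12 observations and assign midranks.
sorted (value, group, rank): (6,G3,1), (7,G3,2), (10,G3,3), (11,G2,4), (14,G2,5), (18,G1,6), (21,G1,7), (22,G2,8), (24,G2,9.5), (24,G3,9.5), (25,G1,11.5), (25,G2,11.5)
Step 2: Sum ranks within each group.
R_1 = 24.5 (n_1 = 3)
R_2 = 38 (n_2 = 5)
R_3 = 15.5 (n_3 = 4)
Step 3: H = 12/(N(N+1)) * sum(R_i^2/n_i) - 3(N+1)
     = 12/(12*13) * (24.5^2/3 + 38^2/5 + 15.5^2/4) - 3*13
     = 0.076923 * 548.946 - 39
     = 3.226603.
Step 4: Ties present; correction factor C = 1 - 12/(12^3 - 12) = 0.993007. Corrected H = 3.226603 / 0.993007 = 3.249325.
Step 5: Under H0, H ~ chi^2(2); p-value = 0.196978.
Step 6: alpha = 0.1. fail to reject H0.

H = 3.2493, df = 2, p = 0.196978, fail to reject H0.


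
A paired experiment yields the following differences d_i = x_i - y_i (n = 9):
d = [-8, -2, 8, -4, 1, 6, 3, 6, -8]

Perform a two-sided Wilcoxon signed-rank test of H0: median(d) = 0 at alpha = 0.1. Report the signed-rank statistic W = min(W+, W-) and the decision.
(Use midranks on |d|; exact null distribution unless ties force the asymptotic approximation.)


Step 1: Drop any zero differences (none here) and take |d_i|.
|d| = [8, 2, 8, 4, 1, 6, 3, 6, 8]
Step 2: Midrank |d_i| (ties get averaged ranks).
ranks: |8|->8, |2|->2, |8|->8, |4|->4, |1|->1, |6|->5.5, |3|->3, |6|->5.5, |8|->8
Step 3: Attach original signs; sum ranks with positive sign and with negative sign.
W+ = 8 + 1 + 5.5 + 3 + 5.5 = 23
W- = 8 + 2 + 4 + 8 = 22
(Check: W+ + W- = 45 should equal n(n+1)/2 = 45.)
Step 4: Test statistic W = min(W+, W-) = 22.
Step 5: Ties in |d|, so use the tie-corrected normal approximation.
        E[W] = n(n+1)/4 = 9*10/4 = 22.5.
        Tie groups: |d|=6 (t=2), |d|=8 (t=3); sum(t^3 - t) = 30.
        Var[W] = n(n+1)(2n+1)/24 - sum(t^3-t)/48 = 1710/24 - 30/48 = 70.625.
        z = (W - E[W]) / sqrt(Var[W]) = (22 - 22.5) / 8.4039 = -0.0595.
        Two-sided p = 2*Phi(z) = 0.952557.
Step 6: alpha = 0.1. fail to reject H0.

W+ = 23, W- = 22, W = min = 22, p = 0.952557, fail to reject H0.


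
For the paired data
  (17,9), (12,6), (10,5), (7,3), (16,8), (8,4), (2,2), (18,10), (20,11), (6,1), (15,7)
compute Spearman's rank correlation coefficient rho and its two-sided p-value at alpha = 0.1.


Step 1: Rank x and y separately (midranks; no ties here).
rank(x): 17->9, 12->6, 10->5, 7->3, 16->8, 8->4, 2->1, 18->10, 20->11, 6->2, 15->7
rank(y): 9->9, 6->6, 5->5, 3->3, 8->8, 4->4, 2->2, 10->10, 11->11, 1->1, 7->7
Step 2: d_i = R_x(i) - R_y(i); compute d_i^2.
  (9-9)^2=0, (6-6)^2=0, (5-5)^2=0, (3-3)^2=0, (8-8)^2=0, (4-4)^2=0, (1-2)^2=1, (10-10)^2=0, (11-11)^2=0, (2-1)^2=1, (7-7)^2=0
sum(d^2) = 2.
Step 3: rho = 1 - 6*2 / (11*(11^2 - 1)) = 1 - 12/1320 = 0.990909.
Step 4: Under H0, t = rho * sqrt((n-2)/(1-rho^2)) = 22.0966 ~ t(9).
Step 5: Two-sided p-value from the t-distribution with 9 df = 0.000000.
Step 6: alpha = 0.1. reject H0.

rho = 0.9909, p = 0.000000, reject H0 at alpha = 0.1.


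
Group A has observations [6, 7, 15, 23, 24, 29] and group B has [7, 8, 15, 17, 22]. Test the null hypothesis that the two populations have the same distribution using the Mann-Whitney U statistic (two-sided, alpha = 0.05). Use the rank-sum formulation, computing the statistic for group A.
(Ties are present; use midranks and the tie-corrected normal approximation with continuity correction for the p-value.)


Step 1: Combine and sort all 11 observations; assign midranks.
sorted (value, group): (6,X), (7,X), (7,Y), (8,Y), (15,X), (15,Y), (17,Y), (22,Y), (23,X), (24,X), (29,X)
ranks: 6->1, 7->2.5, 7->2.5, 8->4, 15->5.5, 15->5.5, 17->7, 22->8, 23->9, 24->10, 29->11
Step 2: Rank sum for X: R1 = 1 + 2.5 + 5.5 + 9 + 10 + 11 = 39.
Step 3: U_X = R1 - n1(n1+1)/2 = 39 - 6*7/2 = 39 - 21 = 18.
       U_Y = n1*n2 - U_X = 30 - 18 = 12.
Step 4: Ties are present, so use the tie-corrected normal approximation (with continuity correction) for the p-value.
Step 5: p-value = 0.646576; compare to alpha = 0.05. fail to reject H0.

U_X = 18, p = 0.646576, fail to reject H0 at alpha = 0.05.


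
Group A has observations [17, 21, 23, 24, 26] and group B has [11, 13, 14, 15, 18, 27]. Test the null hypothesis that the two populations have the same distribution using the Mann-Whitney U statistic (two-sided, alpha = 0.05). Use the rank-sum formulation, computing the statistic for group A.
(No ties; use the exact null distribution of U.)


Step 1: Combine and sort all 11 observations; assign midranks.
sorted (value, group): (11,Y), (13,Y), (14,Y), (15,Y), (17,X), (18,Y), (21,X), (23,X), (24,X), (26,X), (27,Y)
ranks: 11->1, 13->2, 14->3, 15->4, 17->5, 18->6, 21->7, 23->8, 24->9, 26->10, 27->11
Step 2: Rank sum for X: R1 = 5 + 7 + 8 + 9 + 10 = 39.
Step 3: U_X = R1 - n1(n1+1)/2 = 39 - 5*6/2 = 39 - 15 = 24.
       U_Y = n1*n2 - U_X = 30 - 24 = 6.
Step 4: No ties, so the exact null distribution of U (based on enumerating the C(11,5) = 462 equally likely rank assignments) gives the two-sided p-value.
Step 5: p-value = 0.125541; compare to alpha = 0.05. fail to reject H0.

U_X = 24, p = 0.125541, fail to reject H0 at alpha = 0.05.


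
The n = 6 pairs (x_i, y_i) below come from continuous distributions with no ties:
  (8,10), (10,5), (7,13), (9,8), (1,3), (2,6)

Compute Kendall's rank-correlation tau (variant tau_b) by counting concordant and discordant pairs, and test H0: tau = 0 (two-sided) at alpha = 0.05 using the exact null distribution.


Step 1: Enumerate the 15 unordered pairs (i,j) with i<j and classify each by sign(x_j-x_i) * sign(y_j-y_i).
  (1,2):dx=+2,dy=-5->D; (1,3):dx=-1,dy=+3->D; (1,4):dx=+1,dy=-2->D; (1,5):dx=-7,dy=-7->C
  (1,6):dx=-6,dy=-4->C; (2,3):dx=-3,dy=+8->D; (2,4):dx=-1,dy=+3->D; (2,5):dx=-9,dy=-2->C
  (2,6):dx=-8,dy=+1->D; (3,4):dx=+2,dy=-5->D; (3,5):dx=-6,dy=-10->C; (3,6):dx=-5,dy=-7->C
  (4,5):dx=-8,dy=-5->C; (4,6):dx=-7,dy=-2->C; (5,6):dx=+1,dy=+3->C
Step 2: C = 8, D = 7, total pairs = 15.
Step 3: tau = (C - D)/(n(n-1)/2) = (8 - 7)/15 = 0.066667.
Step 4: Exact two-sided p-value (enumerate n! = 720 permutations of y under H0): p = 1.000000.
Step 5: alpha = 0.05. fail to reject H0.

tau_b = 0.0667 (C=8, D=7), p = 1.000000, fail to reject H0.


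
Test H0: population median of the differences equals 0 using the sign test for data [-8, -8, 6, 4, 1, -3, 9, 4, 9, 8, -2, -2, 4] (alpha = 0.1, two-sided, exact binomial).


Step 1: Discard zero differences. Original n = 13; n_eff = number of nonzero differences = 13.
Nonzero differences (with sign): -8, -8, +6, +4, +1, -3, +9, +4, +9, +8, -2, -2, +4
Step 2: Count signs: positive = 8, negative = 5.
Step 3: Under H0: P(positive) = 0.5, so the number of positives S ~ Bin(13, 0.5).
Step 4: Two-sided exact p-value = sum of Bin(13,0.5) probabilities at or below the observed probability = 0.581055.
Step 5: alpha = 0.1. fail to reject H0.

n_eff = 13, pos = 8, neg = 5, p = 0.581055, fail to reject H0.


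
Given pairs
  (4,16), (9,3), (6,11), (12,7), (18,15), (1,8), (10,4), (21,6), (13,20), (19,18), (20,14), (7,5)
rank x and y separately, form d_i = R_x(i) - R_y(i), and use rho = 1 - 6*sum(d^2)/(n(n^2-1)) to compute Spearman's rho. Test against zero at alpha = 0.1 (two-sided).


Step 1: Rank x and y separately (midranks; no ties here).
rank(x): 4->2, 9->5, 6->3, 12->7, 18->9, 1->1, 10->6, 21->12, 13->8, 19->10, 20->11, 7->4
rank(y): 16->10, 3->1, 11->7, 7->5, 15->9, 8->6, 4->2, 6->4, 20->12, 18->11, 14->8, 5->3
Step 2: d_i = R_x(i) - R_y(i); compute d_i^2.
  (2-10)^2=64, (5-1)^2=16, (3-7)^2=16, (7-5)^2=4, (9-9)^2=0, (1-6)^2=25, (6-2)^2=16, (12-4)^2=64, (8-12)^2=16, (10-11)^2=1, (11-8)^2=9, (4-3)^2=1
sum(d^2) = 232.
Step 3: rho = 1 - 6*232 / (12*(12^2 - 1)) = 1 - 1392/1716 = 0.188811.
Step 4: Under H0, t = rho * sqrt((n-2)/(1-rho^2)) = 0.6080 ~ t(10).
Step 5: Two-sided p-value from the t-distribution with 10 df = 0.556737.
Step 6: alpha = 0.1. fail to reject H0.

rho = 0.1888, p = 0.556737, fail to reject H0 at alpha = 0.1.


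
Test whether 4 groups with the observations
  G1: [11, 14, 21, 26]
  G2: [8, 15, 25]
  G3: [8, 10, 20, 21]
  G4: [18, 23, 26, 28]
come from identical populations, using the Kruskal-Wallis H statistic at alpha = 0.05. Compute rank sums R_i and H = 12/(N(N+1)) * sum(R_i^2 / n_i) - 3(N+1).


Step 1: Combine all N = 15 observations and assign midranks.
sorted (value, group, rank): (8,G2,1.5), (8,G3,1.5), (10,G3,3), (11,G1,4), (14,G1,5), (15,G2,6), (18,G4,7), (20,G3,8), (21,G1,9.5), (21,G3,9.5), (23,G4,11), (25,G2,12), (26,G1,13.5), (26,G4,13.5), (28,G4,15)
Step 2: Sum ranks within each group.
R_1 = 32 (n_1 = 4)
R_2 = 19.5 (n_2 = 3)
R_3 = 22 (n_3 = 4)
R_4 = 46.5 (n_4 = 4)
Step 3: H = 12/(N(N+1)) * sum(R_i^2/n_i) - 3(N+1)
     = 12/(15*16) * (32^2/4 + 19.5^2/3 + 22^2/4 + 46.5^2/4) - 3*16
     = 0.050000 * 1044.31 - 48
     = 4.215625.
Step 4: Ties present; correction factor C = 1 - 18/(15^3 - 15) = 0.994643. Corrected H = 4.215625 / 0.994643 = 4.238330.
Step 5: Under H0, H ~ chi^2(3); p-value = 0.236852.
Step 6: alpha = 0.05. fail to reject H0.

H = 4.2383, df = 3, p = 0.236852, fail to reject H0.


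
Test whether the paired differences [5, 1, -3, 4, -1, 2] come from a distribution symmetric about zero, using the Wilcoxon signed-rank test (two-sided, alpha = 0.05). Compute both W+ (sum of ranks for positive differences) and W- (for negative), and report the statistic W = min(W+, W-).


Step 1: Drop any zero differences (none here) and take |d_i|.
|d| = [5, 1, 3, 4, 1, 2]
Step 2: Midrank |d_i| (ties get averaged ranks).
ranks: |5|->6, |1|->1.5, |3|->4, |4|->5, |1|->1.5, |2|->3
Step 3: Attach original signs; sum ranks with positive sign and with negative sign.
W+ = 6 + 1.5 + 5 + 3 = 15.5
W- = 4 + 1.5 = 5.5
(Check: W+ + W- = 21 should equal n(n+1)/2 = 21.)
Step 4: Test statistic W = min(W+, W-) = 5.5.
Step 5: Ties in |d|, so use the tie-corrected normal approximation.
        E[W] = n(n+1)/4 = 6*7/4 = 10.5.
        Tie groups: |d|=1 (t=2); sum(t^3 - t) = 6.
        Var[W] = n(n+1)(2n+1)/24 - sum(t^3-t)/48 = 546/24 - 6/48 = 22.625.
        z = (W - E[W]) / sqrt(Var[W]) = (5.5 - 10.5) / 4.7566 = -1.0512.
        Two-sided p = 2*Phi(z) = 0.293177.
Step 6: alpha = 0.05. fail to reject H0.

W+ = 15.5, W- = 5.5, W = min = 5.5, p = 0.293177, fail to reject H0.


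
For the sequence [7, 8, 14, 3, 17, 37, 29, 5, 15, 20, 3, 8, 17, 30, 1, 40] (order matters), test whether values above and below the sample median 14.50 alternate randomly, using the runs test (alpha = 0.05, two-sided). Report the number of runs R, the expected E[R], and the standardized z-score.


Step 1: Compute median = 14.50; label A = above, B = below.
Labels in order: BBBBAAABAABBAABA  (n_A = 8, n_B = 8)
Step 2: Count runs R = 8.
Step 3: Under H0 (random ordering), E[R] = 2*n_A*n_B/(n_A+n_B) + 1 = 2*8*8/16 + 1 = 9.0000.
        Var[R] = 2*n_A*n_B*(2*n_A*n_B - n_A - n_B) / ((n_A+n_B)^2 * (n_A+n_B-1)) = 14336/3840 = 3.7333.
        SD[R] = 1.9322.
Step 4: Continuity-corrected z = (R + 0.5 - E[R]) / SD[R] = (8 + 0.5 - 9.0000) / 1.9322 = -0.2588.
Step 5: Two-sided p-value via normal approximation = 2*(1 - Phi(|z|)) = 0.795809.
Step 6: alpha = 0.05. fail to reject H0.

R = 8, z = -0.2588, p = 0.795809, fail to reject H0.


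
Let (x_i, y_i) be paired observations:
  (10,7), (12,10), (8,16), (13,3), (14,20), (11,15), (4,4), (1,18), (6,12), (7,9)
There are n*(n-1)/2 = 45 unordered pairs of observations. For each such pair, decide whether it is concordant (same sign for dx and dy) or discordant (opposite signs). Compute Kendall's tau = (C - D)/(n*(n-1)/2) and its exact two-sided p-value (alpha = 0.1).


Step 1: Enumerate the 45 unordered pairs (i,j) with i<j and classify each by sign(x_j-x_i) * sign(y_j-y_i).
  (1,2):dx=+2,dy=+3->C; (1,3):dx=-2,dy=+9->D; (1,4):dx=+3,dy=-4->D; (1,5):dx=+4,dy=+13->C
  (1,6):dx=+1,dy=+8->C; (1,7):dx=-6,dy=-3->C; (1,8):dx=-9,dy=+11->D; (1,9):dx=-4,dy=+5->D
  (1,10):dx=-3,dy=+2->D; (2,3):dx=-4,dy=+6->D; (2,4):dx=+1,dy=-7->D; (2,5):dx=+2,dy=+10->C
  (2,6):dx=-1,dy=+5->D; (2,7):dx=-8,dy=-6->C; (2,8):dx=-11,dy=+8->D; (2,9):dx=-6,dy=+2->D
  (2,10):dx=-5,dy=-1->C; (3,4):dx=+5,dy=-13->D; (3,5):dx=+6,dy=+4->C; (3,6):dx=+3,dy=-1->D
  (3,7):dx=-4,dy=-12->C; (3,8):dx=-7,dy=+2->D; (3,9):dx=-2,dy=-4->C; (3,10):dx=-1,dy=-7->C
  (4,5):dx=+1,dy=+17->C; (4,6):dx=-2,dy=+12->D; (4,7):dx=-9,dy=+1->D; (4,8):dx=-12,dy=+15->D
  (4,9):dx=-7,dy=+9->D; (4,10):dx=-6,dy=+6->D; (5,6):dx=-3,dy=-5->C; (5,7):dx=-10,dy=-16->C
  (5,8):dx=-13,dy=-2->C; (5,9):dx=-8,dy=-8->C; (5,10):dx=-7,dy=-11->C; (6,7):dx=-7,dy=-11->C
  (6,8):dx=-10,dy=+3->D; (6,9):dx=-5,dy=-3->C; (6,10):dx=-4,dy=-6->C; (7,8):dx=-3,dy=+14->D
  (7,9):dx=+2,dy=+8->C; (7,10):dx=+3,dy=+5->C; (8,9):dx=+5,dy=-6->D; (8,10):dx=+6,dy=-9->D
  (9,10):dx=+1,dy=-3->D
Step 2: C = 22, D = 23, total pairs = 45.
Step 3: tau = (C - D)/(n(n-1)/2) = (22 - 23)/45 = -0.022222.
Step 4: Exact two-sided p-value (enumerate n! = 3628800 permutations of y under H0): p = 1.000000.
Step 5: alpha = 0.1. fail to reject H0.

tau_b = -0.0222 (C=22, D=23), p = 1.000000, fail to reject H0.
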